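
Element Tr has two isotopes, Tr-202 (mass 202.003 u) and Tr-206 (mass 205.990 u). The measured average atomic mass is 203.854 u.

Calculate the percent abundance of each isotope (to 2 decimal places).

With x = fraction of Tr-202 (so Tr-206 is 1 − x):
202.003·x + 205.990·(1 − x) = 203.854
(202.003 − 205.990)·x = 203.854 − 205.990
x = -2.136 / -3.987 = 0.53574 → 53.57% Tr-202, 46.43% Tr-206.

Tr-202: 53.57%, Tr-206: 46.43%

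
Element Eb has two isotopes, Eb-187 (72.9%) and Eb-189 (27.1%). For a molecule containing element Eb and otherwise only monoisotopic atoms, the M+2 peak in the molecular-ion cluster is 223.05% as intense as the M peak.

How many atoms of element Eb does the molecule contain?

6

The M+2/M ratio from n Eb atoms is n · q/p = n · 0.271/0.729.
n = 2.2305 × 0.729/0.271 = 6.00 ≈ 6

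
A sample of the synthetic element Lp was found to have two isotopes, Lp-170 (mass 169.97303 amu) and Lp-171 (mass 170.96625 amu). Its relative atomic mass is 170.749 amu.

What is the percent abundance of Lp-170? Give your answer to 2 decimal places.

21.87%

Writing the weighted mean with unknown fraction x of Lp-170:
169.97303·x + 170.96625·(1 − x) = 170.749
(169.97303 − 170.96625)·x = 170.749 − 170.96625
x = -0.21725 / -0.99322 = 0.21873 → 21.87% Lp-170, 78.13% Lp-171.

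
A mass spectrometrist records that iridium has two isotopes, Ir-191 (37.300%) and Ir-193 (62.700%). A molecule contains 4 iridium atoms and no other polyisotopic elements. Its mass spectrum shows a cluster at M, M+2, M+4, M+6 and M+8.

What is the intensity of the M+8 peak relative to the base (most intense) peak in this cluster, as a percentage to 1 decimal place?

42.0%

Term probabilities: M 0.0194, M+2 0.1302, M+4 0.3282, M+6 0.3678, M+8 0.1546. Base peak = M+6.
P(M+6) = C(4,3) × 0.37300^1 × 0.62700^3 = 4 × 0.3730 × 0.24649188 = 0.367766 (base)
P(M+8) = C(4,4) × 0.37300^0 × 0.62700^4 = 1 × 1.0000 × 0.15455041 = 0.154550
Relative intensity = 0.154550 / 0.367766 × 100 = 42.0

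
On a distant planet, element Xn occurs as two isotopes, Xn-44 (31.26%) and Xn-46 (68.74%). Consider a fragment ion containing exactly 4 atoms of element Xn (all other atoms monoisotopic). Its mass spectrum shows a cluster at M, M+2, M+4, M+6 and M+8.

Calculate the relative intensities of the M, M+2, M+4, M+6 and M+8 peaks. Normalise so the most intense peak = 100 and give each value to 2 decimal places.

The 4 Xn atoms are independent, so intensities follow the terms of (0.3126 + 0.6874)^4.
P(M) = 0.3126^4 = 0.009549
P(M+2) = 4 × 0.3126^3 × 0.6874^1 = 0.083992
P(M+4) = 6 × 0.3126^2 × 0.6874^2 = 0.277044
P(M+6) = 4 × 0.3126^1 × 0.6874^3 = 0.406142
P(M+8) = 0.6874^4 = 0.223274
The M+6 peak is largest (0.406142); scaling to 100 gives 2.35 : 20.68 : 68.21 : 100.00 : 54.97.

2.35 : 20.68 : 68.21 : 100.00 : 54.97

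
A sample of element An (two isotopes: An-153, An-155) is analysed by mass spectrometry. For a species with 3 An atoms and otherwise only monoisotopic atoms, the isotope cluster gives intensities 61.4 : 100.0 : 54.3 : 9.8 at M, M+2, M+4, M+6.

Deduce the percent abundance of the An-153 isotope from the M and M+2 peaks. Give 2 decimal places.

If p is the fraction of An that is An-153, then I(M+2)/I(M) = [C(3,1)·p^2·(1−p)] / p^3 = 3·(1−p)/p = 100.0/61.4 = 1.6287
(1−p)/p = 1.6287/3 = 0.5429  ⇒  p = 1/(1 + 0.5429) = 0.6481
An-153: 64.81%, An-155: 35.19%.

64.81%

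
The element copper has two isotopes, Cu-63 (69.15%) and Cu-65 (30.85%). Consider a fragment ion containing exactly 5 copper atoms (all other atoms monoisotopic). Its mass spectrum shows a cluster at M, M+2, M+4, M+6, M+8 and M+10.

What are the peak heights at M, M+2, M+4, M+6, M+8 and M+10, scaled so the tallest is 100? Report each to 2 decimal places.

44.83 : 100.00 : 89.23 : 39.81 : 8.88 : 0.79

Each Cu atom is independently Cu-63 (p = 0.6915) or Cu-65 (q = 0.3085); the cluster is the binomial expansion (p + q)^5.
P(M) = 0.6915^5 = 0.158111
P(M+2) = 5 × 0.6915^4 × 0.3085^1 = 0.352691
P(M+4) = 10 × 0.6915^3 × 0.3085^2 = 0.314693
P(M+6) = 10 × 0.6915^2 × 0.3085^3 = 0.140394
P(M+8) = 5 × 0.6915^1 × 0.3085^4 = 0.031317
P(M+10) = 0.3085^5 = 0.002794
The M+2 peak is largest (0.352691); scaling to 100 gives 44.83 : 100.00 : 89.23 : 39.81 : 8.88 : 0.79.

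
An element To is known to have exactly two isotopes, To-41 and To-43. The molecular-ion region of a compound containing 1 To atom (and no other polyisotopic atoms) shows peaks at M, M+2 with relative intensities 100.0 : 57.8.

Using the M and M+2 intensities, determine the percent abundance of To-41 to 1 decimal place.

Let p = fractional abundance of To-41. I(M+2)/I(M) = [C(1,1)·p^0·(1−p)] / p^1 = 1·(1−p)/p = 57.8/100.0 = 0.5780
(1−p)/p = 0.5780/1 = 0.5780  ⇒  p = 1/(1 + 0.5780) = 0.6337
To-41: 63.4%, To-43: 36.6%.

63.4%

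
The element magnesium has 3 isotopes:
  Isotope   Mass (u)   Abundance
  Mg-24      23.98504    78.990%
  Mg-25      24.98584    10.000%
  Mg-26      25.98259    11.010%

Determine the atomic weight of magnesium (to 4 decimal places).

24.3051 u

Average mass = Σ (abundance × isotope mass) = 0.78990 × 23.98504 + 0.10000 × 24.98584 + 0.11010 × 25.98259
= 18.945783 + 2.498584 + 2.860683 = 24.305050 u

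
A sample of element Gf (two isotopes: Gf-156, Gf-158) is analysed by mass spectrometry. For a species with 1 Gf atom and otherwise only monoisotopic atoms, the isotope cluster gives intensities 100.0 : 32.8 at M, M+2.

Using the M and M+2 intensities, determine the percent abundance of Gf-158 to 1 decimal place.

24.7%

Write p for the Gf-156 fraction. I(M+2)/I(M) = [C(1,1)·p^0·(1−p)] / p^1 = 1·(1−p)/p = 32.8/100.0 = 0.3280
(1−p)/p = 0.3280/1 = 0.3280  ⇒  p = 1/(1 + 0.3280) = 0.7530
Gf-156: 75.3%, Gf-158: 24.7%.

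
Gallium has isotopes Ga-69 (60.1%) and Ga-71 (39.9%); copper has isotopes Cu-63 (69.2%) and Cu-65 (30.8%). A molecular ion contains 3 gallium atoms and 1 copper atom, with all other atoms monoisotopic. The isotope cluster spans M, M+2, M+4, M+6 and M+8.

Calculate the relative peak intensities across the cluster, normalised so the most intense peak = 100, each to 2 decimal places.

41.04 : 100.00 : 90.64 : 36.16 : 5.34

Gallium pattern (n=3): 0.2170818 : 0.4323576 : 0.2870394 : 0.0635212
Copper pattern (n=1): 0.6920 : 0.3080
Convolve the two distributions (both contribute in 2-u steps):
  M: 0.2170818×0.6920 = 0.150221
  M+2: 0.2170818×0.3080 + 0.4323576×0.6920 = 0.366053
  M+4: 0.4323576×0.3080 + 0.2870394×0.6920 = 0.331797
  M+6: 0.2870394×0.3080 + 0.0635212×0.6920 = 0.132365
  M+8: 0.0635212×0.3080 = 0.019565
Scale to base peak (0.366053) = 100: 41.04 : 100.00 : 90.64 : 36.16 : 5.34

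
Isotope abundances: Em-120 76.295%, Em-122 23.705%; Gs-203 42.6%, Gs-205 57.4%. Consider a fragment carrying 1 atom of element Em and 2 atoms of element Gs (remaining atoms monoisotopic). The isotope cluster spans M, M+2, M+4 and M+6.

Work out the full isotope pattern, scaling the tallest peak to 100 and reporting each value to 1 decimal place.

33.3 : 100.0 : 88.3 : 18.8

Element Em pattern (n=1): 0.76295 : 0.23705
Element Gs pattern (n=2): 0.181476 : 0.489048 : 0.329476
Convolve the two distributions (both contribute in 2-u steps):
  M: 0.76295×0.181476 = 0.138457
  M+2: 0.76295×0.489048 + 0.23705×0.181476 = 0.416138
  M+4: 0.76295×0.329476 + 0.23705×0.489048 = 0.367303
  M+6: 0.23705×0.329476 = 0.078102
Scale to base peak (0.416138) = 100: 33.3 : 100.0 : 88.3 : 18.8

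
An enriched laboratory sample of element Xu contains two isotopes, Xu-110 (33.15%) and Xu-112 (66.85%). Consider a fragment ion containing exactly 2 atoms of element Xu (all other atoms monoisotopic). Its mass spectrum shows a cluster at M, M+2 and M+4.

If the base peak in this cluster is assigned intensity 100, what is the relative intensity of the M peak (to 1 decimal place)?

24.6

Term probabilities: M 0.1099, M+2 0.4432, M+4 0.4469. Base peak = M+4.
P(M+4) = C(2,2) × 0.3315^0 × 0.6685^2 = 1 × 1.0000 × 0.44689225 = 0.446892 (base)
P(M) = C(2,0) × 0.3315^2 × 0.6685^0 = 1 × 0.10989225 × 1.0000 = 0.109892
Relative intensity = 0.109892 / 0.446892 × 100 = 24.6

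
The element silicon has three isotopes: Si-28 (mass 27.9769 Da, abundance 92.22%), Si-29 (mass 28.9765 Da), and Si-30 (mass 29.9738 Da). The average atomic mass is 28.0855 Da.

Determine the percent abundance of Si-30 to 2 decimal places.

The remaining 7.78% is split between Si-29 (fraction x) and Si-30 (fraction 0.0778 − x).
Substituting: 28.9765x + 29.9738(0.0778 − x) = 2.28520282
(28.9765 − 29.9738)x = -0.04675882  ⇒  x = 0.04689, y = 0.03091
Si-29: 4.69%, Si-30: 3.09%.

3.09%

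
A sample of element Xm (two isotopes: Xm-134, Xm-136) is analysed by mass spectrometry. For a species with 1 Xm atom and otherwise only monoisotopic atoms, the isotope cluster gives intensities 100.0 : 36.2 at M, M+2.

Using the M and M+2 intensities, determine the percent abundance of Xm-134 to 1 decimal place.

73.4%

If p is the fraction of Xm that is Xm-134, then I(M+2)/I(M) = [C(1,1)·p^0·(1−p)] / p^1 = 1·(1−p)/p = 36.2/100.0 = 0.3620
(1−p)/p = 0.3620/1 = 0.3620  ⇒  p = 1/(1 + 0.3620) = 0.7342
Xm-134: 73.4%, Xm-136: 26.6%.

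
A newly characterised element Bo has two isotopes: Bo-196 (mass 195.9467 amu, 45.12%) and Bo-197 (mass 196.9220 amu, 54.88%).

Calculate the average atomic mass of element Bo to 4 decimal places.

196.4819 amu

Average mass = Σ (abundance × isotope mass) = 0.4512 × 195.9467 + 0.5488 × 196.9220
= 88.41115 + 108.07079 = 196.48194 amu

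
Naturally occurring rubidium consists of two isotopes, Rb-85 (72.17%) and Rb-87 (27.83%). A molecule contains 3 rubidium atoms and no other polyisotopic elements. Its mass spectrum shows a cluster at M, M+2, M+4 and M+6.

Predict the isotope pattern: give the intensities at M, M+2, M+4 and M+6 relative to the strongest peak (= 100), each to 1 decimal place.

Expanding (0.7217 + 0.2783)^3:
P(M) = 0.7217^3 = 0.375898
P(M+2) = 3 × 0.7217^2 × 0.2783^1 = 0.434858
P(M+4) = 3 × 0.7217^1 × 0.2783^2 = 0.167689
P(M+6) = 0.2783^3 = 0.021555
The M+2 peak is largest (0.434858); scaling to 100 gives 86.4 : 100.0 : 38.6 : 5.0.

86.4 : 100.0 : 38.6 : 5.0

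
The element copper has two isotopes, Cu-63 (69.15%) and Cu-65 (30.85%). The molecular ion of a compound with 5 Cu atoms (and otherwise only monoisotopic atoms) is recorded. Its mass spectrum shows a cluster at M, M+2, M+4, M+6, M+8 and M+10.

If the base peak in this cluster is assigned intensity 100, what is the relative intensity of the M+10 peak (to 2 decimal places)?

Term probabilities: M 0.1581, M+2 0.3527, M+4 0.3147, M+6 0.1404, M+8 0.0313, M+10 0.0028. Base peak = M+2.
P(M+2) = C(5,1) × 0.6915^4 × 0.3085^1 = 5 × 0.2286487 × 0.3085 = 0.352691 (base)
P(M+10) = C(5,5) × 0.6915^0 × 0.3085^5 = 1 × 1.0000 × 0.00279432 = 0.002794
Relative intensity = 0.002794 / 0.352691 × 100 = 0.79

0.79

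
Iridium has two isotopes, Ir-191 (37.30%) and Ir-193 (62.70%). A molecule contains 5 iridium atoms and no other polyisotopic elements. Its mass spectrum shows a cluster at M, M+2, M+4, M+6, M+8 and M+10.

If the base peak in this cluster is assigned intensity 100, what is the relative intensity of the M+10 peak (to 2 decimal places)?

Binomial terms of (0.3730 + 0.6270)^5: M 0.0072, M+2 0.0607, M+4 0.2040, M+6 0.3429, M+8 0.2882, M+10 0.0969 → M+6 is the base peak.
P(M+6) = C(5,3) × 0.3730^2 × 0.6270^3 = 10 × 0.139129 × 0.24649188 = 0.342942 (base)
P(M+10) = C(5,5) × 0.3730^0 × 0.6270^5 = 1 × 1.0000 × 0.09690311 = 0.096903
Relative intensity = 0.096903 / 0.342942 × 100 = 28.26

28.26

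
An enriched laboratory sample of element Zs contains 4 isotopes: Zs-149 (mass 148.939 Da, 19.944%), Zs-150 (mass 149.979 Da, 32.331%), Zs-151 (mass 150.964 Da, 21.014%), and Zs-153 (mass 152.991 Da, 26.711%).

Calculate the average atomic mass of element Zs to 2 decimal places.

Weight each isotope mass by its fractional abundance: 0.19944 × 148.939 + 0.32331 × 149.979 + 0.21014 × 150.964 + 0.26711 × 152.991
= 29.7044 + 48.4897 + 31.7236 + 40.8654 = 150.7831 Da

150.78 Da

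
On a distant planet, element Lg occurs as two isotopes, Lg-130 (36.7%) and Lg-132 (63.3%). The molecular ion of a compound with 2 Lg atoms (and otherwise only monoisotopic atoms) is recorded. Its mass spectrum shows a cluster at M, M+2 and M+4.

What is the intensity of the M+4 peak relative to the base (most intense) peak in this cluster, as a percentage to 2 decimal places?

Term probabilities: M 0.1347, M+2 0.4646, M+4 0.4007. Base peak = M+2.
P(M+2) = C(2,1) × 0.367^1 × 0.633^1 = 2 × 0.3670 × 0.6330 = 0.464622 (base)
P(M+4) = C(2,2) × 0.367^0 × 0.633^2 = 1 × 1.0000 × 0.400689 = 0.400689
Relative intensity = 0.400689 / 0.464622 × 100 = 86.24

86.24%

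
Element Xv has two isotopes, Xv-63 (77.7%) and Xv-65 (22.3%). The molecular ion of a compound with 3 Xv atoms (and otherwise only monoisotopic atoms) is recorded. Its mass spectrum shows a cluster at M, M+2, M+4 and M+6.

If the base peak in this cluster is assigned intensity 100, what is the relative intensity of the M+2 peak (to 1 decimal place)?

(0.777 + 0.223)^3 gives M 0.4691, M+2 0.4039, M+4 0.1159, M+6 0.0111; the largest is M.
P(M) = C(3,0) × 0.777^3 × 0.223^0 = 1 × 0.46909743 × 1.0000 = 0.469097 (base)
P(M+2) = C(3,1) × 0.777^2 × 0.223^1 = 3 × 0.603729 × 0.2230 = 0.403895
Relative intensity = 0.403895 / 0.469097 × 100 = 86.1

86.1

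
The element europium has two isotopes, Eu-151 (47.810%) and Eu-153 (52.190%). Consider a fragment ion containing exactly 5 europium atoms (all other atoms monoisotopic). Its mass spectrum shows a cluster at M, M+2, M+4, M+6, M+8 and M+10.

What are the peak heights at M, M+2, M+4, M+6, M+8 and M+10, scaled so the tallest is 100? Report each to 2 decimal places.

7.69 : 41.96 : 91.61 : 100.00 : 54.58 : 11.92

The 5 Eu atoms are independent, so intensities follow the terms of (0.47810 + 0.52190)^5.
P(M) = 0.47810^5 = 0.024980
P(M+2) = 5 × 0.47810^4 × 0.52190^1 = 0.136343
P(M+4) = 10 × 0.47810^3 × 0.52190^2 = 0.297667
P(M+6) = 10 × 0.47810^2 × 0.52190^3 = 0.324937
P(M+8) = 5 × 0.47810^1 × 0.52190^4 = 0.177353
P(M+10) = 0.52190^5 = 0.038720
The M+6 peak is largest (0.324937); scaling to 100 gives 7.69 : 41.96 : 91.61 : 100.00 : 54.58 : 11.92.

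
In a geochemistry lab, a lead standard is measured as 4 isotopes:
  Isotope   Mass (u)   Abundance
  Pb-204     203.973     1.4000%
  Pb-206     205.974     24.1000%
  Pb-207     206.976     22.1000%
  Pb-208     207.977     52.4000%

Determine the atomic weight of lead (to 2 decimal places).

The abundance-weighted mean is 0.014000 × 203.973 + 0.241000 × 205.974 + 0.221000 × 206.976 + 0.524000 × 207.977
= 2.8556 + 49.6397 + 45.7417 + 108.9799 = 207.2169 u

207.22 u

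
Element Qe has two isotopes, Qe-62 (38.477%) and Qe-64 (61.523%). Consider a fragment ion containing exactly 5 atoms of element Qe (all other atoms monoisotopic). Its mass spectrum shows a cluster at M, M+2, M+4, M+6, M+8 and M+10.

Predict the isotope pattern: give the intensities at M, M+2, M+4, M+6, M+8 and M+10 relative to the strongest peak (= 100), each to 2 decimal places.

Each Qe atom is independently Qe-62 (p = 0.38477) or Qe-64 (q = 0.61523); the cluster is the binomial expansion (p + q)^5.
P(M) = 0.38477^5 = 0.008433
P(M+2) = 5 × 0.38477^4 × 0.61523^1 = 0.067424
P(M+4) = 10 × 0.38477^3 × 0.61523^2 = 0.215615
P(M+6) = 10 × 0.38477^2 × 0.61523^3 = 0.344758
P(M+8) = 5 × 0.38477^1 × 0.61523^4 = 0.275627
P(M+10) = 0.61523^5 = 0.088143
The M+6 peak is largest (0.344758); scaling to 100 gives 2.45 : 19.56 : 62.54 : 100.00 : 79.95 : 25.57.

2.45 : 19.56 : 62.54 : 100.00 : 79.95 : 25.57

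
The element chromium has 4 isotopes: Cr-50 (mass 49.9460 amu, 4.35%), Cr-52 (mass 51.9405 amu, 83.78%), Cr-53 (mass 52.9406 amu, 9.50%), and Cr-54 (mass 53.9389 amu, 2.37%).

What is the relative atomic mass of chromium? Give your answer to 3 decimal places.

51.996 amu

Weight each isotope mass by its fractional abundance: 0.0435 × 49.9460 + 0.8378 × 51.9405 + 0.0950 × 52.9406 + 0.0237 × 53.9389
= 2.17265 + 43.51575 + 5.02936 + 1.27835 = 51.99611 amu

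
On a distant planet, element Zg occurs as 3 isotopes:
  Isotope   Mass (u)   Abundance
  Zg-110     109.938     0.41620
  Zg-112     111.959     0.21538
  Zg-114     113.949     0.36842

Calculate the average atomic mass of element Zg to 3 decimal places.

111.851 u

The abundance-weighted mean is 0.41620 × 109.938 + 0.21538 × 111.959 + 0.36842 × 113.949
= 45.7562 + 24.1137 + 41.9811 = 111.8510 u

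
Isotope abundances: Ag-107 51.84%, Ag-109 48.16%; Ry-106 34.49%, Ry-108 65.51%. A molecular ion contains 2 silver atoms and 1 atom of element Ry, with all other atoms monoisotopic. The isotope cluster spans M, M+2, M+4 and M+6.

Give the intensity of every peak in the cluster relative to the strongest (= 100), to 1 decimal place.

Silver pattern (n=2): 0.26873856 : 0.49932288 : 0.23193856
Element Ry pattern (n=1): 0.3449 : 0.6551
Convolve the two distributions (both contribute in 2-u steps):
  M: 0.26873856×0.3449 = 0.092688
  M+2: 0.26873856×0.6551 + 0.49932288×0.3449 = 0.348267
  M+4: 0.49932288×0.6551 + 0.23193856×0.3449 = 0.407102
  M+6: 0.23193856×0.6551 = 0.151943
Scale to base peak (0.407102) = 100: 22.8 : 85.5 : 100.0 : 37.3

22.8 : 85.5 : 100.0 : 37.3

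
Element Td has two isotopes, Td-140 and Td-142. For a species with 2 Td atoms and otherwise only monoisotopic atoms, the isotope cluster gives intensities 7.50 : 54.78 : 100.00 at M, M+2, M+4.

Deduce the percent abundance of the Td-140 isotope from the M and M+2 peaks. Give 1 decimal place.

Write p for the Td-140 fraction. I(M+2)/I(M) = [C(2,1)·p^1·(1−p)] / p^2 = 2·(1−p)/p = 54.78/7.50 = 7.3040
(1−p)/p = 7.3040/2 = 3.6520  ⇒  p = 1/(1 + 3.6520) = 0.2150
Td-140: 21.5%, Td-142: 78.5%.

21.5%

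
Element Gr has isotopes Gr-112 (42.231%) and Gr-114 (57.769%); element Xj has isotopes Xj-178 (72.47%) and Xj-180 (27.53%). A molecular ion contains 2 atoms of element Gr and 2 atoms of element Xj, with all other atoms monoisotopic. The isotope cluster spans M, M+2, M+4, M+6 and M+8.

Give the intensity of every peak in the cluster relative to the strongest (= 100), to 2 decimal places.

Element Gr pattern (n=2): 0.17834574 : 0.48792853 : 0.33372574
Element Xj pattern (n=2): 0.52519009 : 0.39901982 : 0.07579009
Convolve the two distributions (both contribute in 2-u steps):
  M: 0.17834574×0.52519009 = 0.093665
  M+2: 0.17834574×0.39901982 + 0.48792853×0.52519009 = 0.327419
  M+4: 0.17834574×0.07579009 + 0.48792853×0.39901982 + 0.33372574×0.52519009 = 0.383479
  M+6: 0.48792853×0.07579009 + 0.33372574×0.39901982 = 0.170143
  M+8: 0.33372574×0.07579009 = 0.025293
Scale to base peak (0.383479) = 100: 24.43 : 85.38 : 100.00 : 44.37 : 6.60

24.43 : 85.38 : 100.00 : 44.37 : 6.60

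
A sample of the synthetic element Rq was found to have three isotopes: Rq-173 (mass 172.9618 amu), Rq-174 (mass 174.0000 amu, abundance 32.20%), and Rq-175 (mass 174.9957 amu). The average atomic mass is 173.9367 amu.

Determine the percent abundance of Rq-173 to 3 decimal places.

Let x and y be the fractions of Rq-173 and Rq-175. Then x + y = 1 − 0.3220 = 0.6780 and 172.9618x + 174.9957y = 173.9367 − 0.3220×174.0000 = 117.9087.
Substituting: 172.9618x + 174.9957(0.6780 − x) = 117.9087
(172.9618 − 174.9957)x = -0.7383846  ⇒  x = 0.36304, y = 0.31496
Rq-173: 36.304%, Rq-175: 31.496%.

36.304%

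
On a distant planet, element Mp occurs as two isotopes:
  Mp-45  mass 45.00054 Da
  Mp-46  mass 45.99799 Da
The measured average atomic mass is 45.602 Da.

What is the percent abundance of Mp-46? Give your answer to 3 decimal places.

60.300%

With x = fraction of Mp-45 (so Mp-46 is 1 − x):
45.00054·x + 45.99799·(1 − x) = 45.602
(45.00054 − 45.99799)·x = 45.602 − 45.99799
x = -0.39599 / -0.99745 = 0.39700 → 39.700% Mp-45, 60.300% Mp-46.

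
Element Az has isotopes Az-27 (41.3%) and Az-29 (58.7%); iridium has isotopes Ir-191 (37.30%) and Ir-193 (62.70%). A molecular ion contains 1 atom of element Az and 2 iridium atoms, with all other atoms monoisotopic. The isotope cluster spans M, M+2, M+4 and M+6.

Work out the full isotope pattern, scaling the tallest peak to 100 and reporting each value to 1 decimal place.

13.2 : 62.9 : 100.0 : 52.8

Element Az pattern (n=1): 0.4130 : 0.5870
Iridium pattern (n=2): 0.139129 : 0.467742 : 0.393129
Convolve the two distributions (both contribute in 2-u steps):
  M: 0.4130×0.139129 = 0.057460
  M+2: 0.4130×0.467742 + 0.5870×0.139129 = 0.274846
  M+4: 0.4130×0.393129 + 0.5870×0.467742 = 0.436927
  M+6: 0.5870×0.393129 = 0.230767
Scale to base peak (0.436927) = 100: 13.2 : 62.9 : 100.0 : 52.8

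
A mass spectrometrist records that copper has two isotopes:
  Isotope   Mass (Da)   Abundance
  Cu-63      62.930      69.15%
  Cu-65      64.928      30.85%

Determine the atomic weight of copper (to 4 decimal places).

Ar = Σ fᵢ·mᵢ = 0.6915 × 62.930 + 0.3085 × 64.928
= 43.51610 + 20.03029 = 63.54639 Da

63.5464 Da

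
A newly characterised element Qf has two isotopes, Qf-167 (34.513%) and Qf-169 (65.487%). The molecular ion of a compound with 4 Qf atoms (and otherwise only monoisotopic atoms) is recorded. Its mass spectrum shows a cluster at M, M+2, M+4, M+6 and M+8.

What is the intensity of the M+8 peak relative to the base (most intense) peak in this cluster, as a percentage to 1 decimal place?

Term probabilities: M 0.0142, M+2 0.1077, M+4 0.3065, M+6 0.3877, M+8 0.1839. Base peak = M+6.
P(M+6) = C(4,3) × 0.34513^1 × 0.65487^3 = 4 × 0.34513 × 0.28084409 = 0.387711 (base)
P(M+8) = C(4,4) × 0.34513^0 × 0.65487^4 = 1 × 1.0000 × 0.18391637 = 0.183916
Relative intensity = 0.183916 / 0.387711 × 100 = 47.4

47.4%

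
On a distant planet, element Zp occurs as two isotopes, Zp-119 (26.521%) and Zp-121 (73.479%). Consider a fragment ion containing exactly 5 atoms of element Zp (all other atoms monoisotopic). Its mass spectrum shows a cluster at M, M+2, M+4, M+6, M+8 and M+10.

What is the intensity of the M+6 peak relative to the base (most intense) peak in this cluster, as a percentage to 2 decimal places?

72.19%

(0.26521 + 0.73479)^5 gives M 0.0013, M+2 0.0182, M+4 0.1007, M+6 0.2790, M+8 0.3866, M+10 0.2142; the largest is M+8.
P(M+8) = C(5,4) × 0.26521^1 × 0.73479^4 = 5 × 0.26521 × 0.29150966 = 0.386556 (base)
P(M+6) = C(5,3) × 0.26521^2 × 0.73479^3 = 10 × 0.07033634 × 0.39672513 = 0.279042
Relative intensity = 0.279042 / 0.386556 × 100 = 72.19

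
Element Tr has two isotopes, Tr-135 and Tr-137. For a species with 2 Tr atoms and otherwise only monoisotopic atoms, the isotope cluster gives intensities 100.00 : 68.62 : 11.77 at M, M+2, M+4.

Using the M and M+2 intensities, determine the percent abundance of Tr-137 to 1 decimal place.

Write p for the Tr-135 fraction. I(M+2)/I(M) = [C(2,1)·p^1·(1−p)] / p^2 = 2·(1−p)/p = 68.62/100.00 = 0.6862
(1−p)/p = 0.6862/2 = 0.3431  ⇒  p = 1/(1 + 0.3431) = 0.7445
Tr-135: 74.5%, Tr-137: 25.5%.

25.5%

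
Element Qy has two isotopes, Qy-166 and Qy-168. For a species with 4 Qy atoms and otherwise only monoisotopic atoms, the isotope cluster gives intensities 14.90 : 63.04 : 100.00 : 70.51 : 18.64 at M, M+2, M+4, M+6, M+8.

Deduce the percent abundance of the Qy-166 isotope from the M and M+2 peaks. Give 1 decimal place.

48.6%

Write p for the Qy-166 fraction. I(M+2)/I(M) = [C(4,1)·p^3·(1−p)] / p^4 = 4·(1−p)/p = 63.04/14.90 = 4.2309
(1−p)/p = 4.2309/4 = 1.0577  ⇒  p = 1/(1 + 1.0577) = 0.4860
Qy-166: 48.6%, Qy-168: 51.4%.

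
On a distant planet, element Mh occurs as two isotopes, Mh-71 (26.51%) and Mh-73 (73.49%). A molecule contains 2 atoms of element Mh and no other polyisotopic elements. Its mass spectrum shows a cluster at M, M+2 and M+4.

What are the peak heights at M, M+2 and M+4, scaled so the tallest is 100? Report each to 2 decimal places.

The 2 Mh atoms are independent, so intensities follow the terms of (0.2651 + 0.7349)^2.
P(M) = 0.2651^2 = 0.070278
P(M+2) = 2 × 0.2651^1 × 0.7349^1 = 0.389644
P(M+4) = 0.7349^2 = 0.540078
The M+4 peak is largest (0.540078); scaling to 100 gives 13.01 : 72.15 : 100.00.

13.01 : 72.15 : 100.00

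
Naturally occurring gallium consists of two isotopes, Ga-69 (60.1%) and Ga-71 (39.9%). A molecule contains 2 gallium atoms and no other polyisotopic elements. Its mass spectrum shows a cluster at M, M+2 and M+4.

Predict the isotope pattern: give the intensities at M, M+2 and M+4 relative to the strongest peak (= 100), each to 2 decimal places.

75.31 : 100.00 : 33.19

Expanding (0.601 + 0.399)^2:
P(M) = 0.601^2 = 0.361201
P(M+2) = 2 × 0.601^1 × 0.399^1 = 0.479598
P(M+4) = 0.399^2 = 0.159201
The M+2 peak is largest (0.479598); scaling to 100 gives 75.31 : 100.00 : 33.19.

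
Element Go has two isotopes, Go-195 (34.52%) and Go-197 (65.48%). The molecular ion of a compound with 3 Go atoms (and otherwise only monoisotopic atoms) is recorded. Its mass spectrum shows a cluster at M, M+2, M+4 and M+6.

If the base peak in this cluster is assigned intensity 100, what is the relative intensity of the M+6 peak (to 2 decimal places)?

63.23

(0.3452 + 0.6548)^3 gives M 0.0411, M+2 0.2341, M+4 0.4440, M+6 0.2808; the largest is M+4.
P(M+4) = C(3,2) × 0.3452^1 × 0.6548^2 = 3 × 0.3452 × 0.42876304 = 0.444027 (base)
P(M+6) = C(3,3) × 0.3452^0 × 0.6548^3 = 1 × 1.0000 × 0.28075404 = 0.280754
Relative intensity = 0.280754 / 0.444027 × 100 = 63.23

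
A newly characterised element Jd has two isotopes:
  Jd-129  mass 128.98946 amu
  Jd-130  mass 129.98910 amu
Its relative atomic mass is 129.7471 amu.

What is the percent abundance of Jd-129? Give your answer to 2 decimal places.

24.21%

Writing the weighted mean with unknown fraction x of Jd-129:
128.98946·x + 129.98910·(1 − x) = 129.7471
(128.98946 − 129.98910)·x = 129.7471 − 129.98910
x = -0.24200 / -0.99964 = 0.24209 → 24.21% Jd-129, 75.79% Jd-130.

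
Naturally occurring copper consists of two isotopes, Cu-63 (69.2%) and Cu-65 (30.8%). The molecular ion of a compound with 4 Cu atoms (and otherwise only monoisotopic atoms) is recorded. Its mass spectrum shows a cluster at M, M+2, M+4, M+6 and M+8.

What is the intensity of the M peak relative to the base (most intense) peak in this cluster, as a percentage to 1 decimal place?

(0.692 + 0.308)^4 gives M 0.2293, M+2 0.4083, M+4 0.2726, M+6 0.0809, M+8 0.0090; the largest is M+2.
P(M+2) = C(4,1) × 0.692^3 × 0.308^1 = 4 × 0.33137389 × 0.3080 = 0.408253 (base)
P(M) = C(4,0) × 0.692^4 × 0.308^0 = 1 × 0.22931073 × 1.0000 = 0.229311
Relative intensity = 0.229311 / 0.408253 × 100 = 56.2

56.2%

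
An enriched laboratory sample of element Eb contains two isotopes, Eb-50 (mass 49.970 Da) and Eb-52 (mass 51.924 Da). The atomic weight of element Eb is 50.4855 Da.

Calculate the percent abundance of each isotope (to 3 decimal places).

With x = fraction of Eb-50 (so Eb-52 is 1 − x):
49.970·x + 51.924·(1 − x) = 50.4855
(49.970 − 51.924)·x = 50.4855 − 51.924
x = -1.4385 / -1.954 = 0.73618 → 73.618% Eb-50, 26.382% Eb-52.

Eb-50: 73.618%, Eb-52: 26.382%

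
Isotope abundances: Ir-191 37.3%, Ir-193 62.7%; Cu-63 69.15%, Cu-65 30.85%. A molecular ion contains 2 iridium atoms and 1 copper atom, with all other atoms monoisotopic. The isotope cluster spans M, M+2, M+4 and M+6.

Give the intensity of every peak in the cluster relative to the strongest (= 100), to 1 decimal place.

23.1 : 88.0 : 100.0 : 29.1

Iridium pattern (n=2): 0.139129 : 0.467742 : 0.393129
Copper pattern (n=1): 0.6915 : 0.3085
Convolve the two distributions (both contribute in 2-u steps):
  M: 0.139129×0.6915 = 0.096208
  M+2: 0.139129×0.3085 + 0.467742×0.6915 = 0.366365
  M+4: 0.467742×0.3085 + 0.393129×0.6915 = 0.416147
  M+6: 0.393129×0.3085 = 0.121280
Scale to base peak (0.416147) = 100: 23.1 : 88.0 : 100.0 : 29.1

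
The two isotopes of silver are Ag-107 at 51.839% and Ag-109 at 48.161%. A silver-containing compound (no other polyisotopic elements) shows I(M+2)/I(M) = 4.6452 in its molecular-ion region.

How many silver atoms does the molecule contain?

5

The M+2/M ratio from n Ag atoms is n · q/p = n · 0.48161/0.51839.
n = 4.6452 × 0.51839/0.48161 = 5.00 ≈ 5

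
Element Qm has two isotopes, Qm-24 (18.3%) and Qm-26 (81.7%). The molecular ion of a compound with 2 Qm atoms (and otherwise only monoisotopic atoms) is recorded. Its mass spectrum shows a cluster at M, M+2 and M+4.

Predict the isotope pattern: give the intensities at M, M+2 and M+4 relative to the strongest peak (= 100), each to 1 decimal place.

Expanding (0.183 + 0.817)^2:
P(M) = 0.183^2 = 0.033489
P(M+2) = 2 × 0.183^1 × 0.817^1 = 0.299022
P(M+4) = 0.817^2 = 0.667489
The M+4 peak is largest (0.667489); scaling to 100 gives 5.0 : 44.8 : 100.0.

5.0 : 44.8 : 100.0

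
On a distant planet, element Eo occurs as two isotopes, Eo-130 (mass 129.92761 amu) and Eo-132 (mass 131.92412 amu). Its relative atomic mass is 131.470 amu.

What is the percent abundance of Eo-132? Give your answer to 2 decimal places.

77.25%

Writing the weighted mean with unknown fraction x of Eo-130:
129.92761·x + 131.92412·(1 − x) = 131.470
(129.92761 − 131.92412)·x = 131.470 − 131.92412
x = -0.45412 / -1.99651 = 0.22746 → 22.75% Eo-130, 77.25% Eo-132.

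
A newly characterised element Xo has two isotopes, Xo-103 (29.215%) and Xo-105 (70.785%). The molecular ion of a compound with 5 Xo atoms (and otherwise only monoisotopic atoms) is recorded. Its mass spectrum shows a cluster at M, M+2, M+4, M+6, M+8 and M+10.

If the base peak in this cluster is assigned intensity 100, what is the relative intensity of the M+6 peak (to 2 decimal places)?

82.55

(0.29215 + 0.70785)^5 gives M 0.0021, M+2 0.0258, M+4 0.1249, M+6 0.3027, M+8 0.3667, M+10 0.1777; the largest is M+8.
P(M+8) = C(5,4) × 0.29215^1 × 0.70785^4 = 5 × 0.29215 × 0.25105273 = 0.366725 (base)
P(M+6) = C(5,3) × 0.29215^2 × 0.70785^3 = 10 × 0.08535162 × 0.35466939 = 0.302716
Relative intensity = 0.302716 / 0.366725 × 100 = 82.55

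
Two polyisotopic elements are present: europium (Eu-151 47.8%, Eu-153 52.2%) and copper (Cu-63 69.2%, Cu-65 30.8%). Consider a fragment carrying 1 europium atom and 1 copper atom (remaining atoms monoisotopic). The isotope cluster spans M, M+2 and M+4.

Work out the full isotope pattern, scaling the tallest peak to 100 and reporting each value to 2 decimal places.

65.06 : 100.00 : 31.62

Europium pattern (n=1): 0.4780 : 0.5220
Copper pattern (n=1): 0.6920 : 0.3080
Convolve the two distributions (both contribute in 2-u steps):
  M: 0.4780×0.6920 = 0.330776
  M+2: 0.4780×0.3080 + 0.5220×0.6920 = 0.508448
  M+4: 0.5220×0.3080 = 0.160776
Scale to base peak (0.508448) = 100: 65.06 : 100.00 : 31.62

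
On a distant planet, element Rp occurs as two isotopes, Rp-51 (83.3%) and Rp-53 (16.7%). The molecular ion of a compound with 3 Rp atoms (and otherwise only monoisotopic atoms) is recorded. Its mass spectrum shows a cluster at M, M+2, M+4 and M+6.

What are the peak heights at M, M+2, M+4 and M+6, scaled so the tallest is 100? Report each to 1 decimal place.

The 3 Rp atoms are independent, so intensities follow the terms of (0.833 + 0.167)^3.
P(M) = 0.833^3 = 0.578010
P(M+2) = 3 × 0.833^2 × 0.167^1 = 0.347638
P(M+4) = 3 × 0.833^1 × 0.167^2 = 0.069695
P(M+6) = 0.167^3 = 0.004657
The M peak is largest (0.578010); scaling to 100 gives 100.0 : 60.1 : 12.1 : 0.8.

100.0 : 60.1 : 12.1 : 0.8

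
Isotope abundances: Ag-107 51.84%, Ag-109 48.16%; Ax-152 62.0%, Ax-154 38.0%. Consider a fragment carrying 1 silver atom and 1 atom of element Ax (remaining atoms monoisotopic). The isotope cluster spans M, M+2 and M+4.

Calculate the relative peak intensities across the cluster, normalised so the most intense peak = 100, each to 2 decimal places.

Silver pattern (n=1): 0.5184 : 0.4816
Element Ax pattern (n=1): 0.6200 : 0.3800
Convolve the two distributions (both contribute in 2-u steps):
  M: 0.5184×0.6200 = 0.321408
  M+2: 0.5184×0.3800 + 0.4816×0.6200 = 0.495584
  M+4: 0.4816×0.3800 = 0.183008
Scale to base peak (0.495584) = 100: 64.85 : 100.00 : 36.93

64.85 : 100.00 : 36.93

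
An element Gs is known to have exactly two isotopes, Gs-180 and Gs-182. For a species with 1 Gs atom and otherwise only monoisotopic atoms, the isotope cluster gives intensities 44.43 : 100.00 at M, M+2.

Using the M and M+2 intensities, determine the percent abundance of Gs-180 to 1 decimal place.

30.8%

Write p for the Gs-180 fraction. I(M+2)/I(M) = [C(1,1)·p^0·(1−p)] / p^1 = 1·(1−p)/p = 100.00/44.43 = 2.2507
(1−p)/p = 2.2507/1 = 2.2507  ⇒  p = 1/(1 + 2.2507) = 0.3076
Gs-180: 30.8%, Gs-182: 69.2%.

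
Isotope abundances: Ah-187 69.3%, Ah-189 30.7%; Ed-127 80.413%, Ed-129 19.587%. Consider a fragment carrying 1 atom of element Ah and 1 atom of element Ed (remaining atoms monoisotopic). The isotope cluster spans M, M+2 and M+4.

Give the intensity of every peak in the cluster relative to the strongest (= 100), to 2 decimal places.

Element Ah pattern (n=1): 0.6930 : 0.3070
Element Ed pattern (n=1): 0.80413 : 0.19587
Convolve the two distributions (both contribute in 2-u steps):
  M: 0.6930×0.80413 = 0.557262
  M+2: 0.6930×0.19587 + 0.3070×0.80413 = 0.382606
  M+4: 0.3070×0.19587 = 0.060132
Scale to base peak (0.557262) = 100: 100.00 : 68.66 : 10.79

100.00 : 68.66 : 10.79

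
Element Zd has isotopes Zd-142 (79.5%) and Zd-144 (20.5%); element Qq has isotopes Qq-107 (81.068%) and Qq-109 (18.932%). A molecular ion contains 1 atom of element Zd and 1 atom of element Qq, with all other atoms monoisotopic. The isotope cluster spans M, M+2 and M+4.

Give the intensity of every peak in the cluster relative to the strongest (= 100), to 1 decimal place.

100.0 : 49.1 : 6.0

Element Zd pattern (n=1): 0.7950 : 0.2050
Element Qq pattern (n=1): 0.81068 : 0.18932
Convolve the two distributions (both contribute in 2-u steps):
  M: 0.7950×0.81068 = 0.644491
  M+2: 0.7950×0.18932 + 0.2050×0.81068 = 0.316699
  M+4: 0.2050×0.18932 = 0.038811
Scale to base peak (0.644491) = 100: 100.0 : 49.1 : 6.0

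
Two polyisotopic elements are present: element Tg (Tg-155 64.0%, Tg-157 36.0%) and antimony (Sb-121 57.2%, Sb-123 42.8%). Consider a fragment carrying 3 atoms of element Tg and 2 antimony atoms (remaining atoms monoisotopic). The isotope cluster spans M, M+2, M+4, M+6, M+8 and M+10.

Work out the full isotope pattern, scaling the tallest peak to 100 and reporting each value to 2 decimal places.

Element Tg pattern (n=3): 0.262144 : 0.442368 : 0.248832 : 0.046656
Antimony pattern (n=2): 0.327184 : 0.489632 : 0.183184
Convolve the two distributions (both contribute in 2-u steps):
  M: 0.262144×0.327184 = 0.085769
  M+2: 0.262144×0.489632 + 0.442368×0.327184 = 0.273090
  M+4: 0.262144×0.183184 + 0.442368×0.489632 + 0.248832×0.327184 = 0.346032
  M+6: 0.442368×0.183184 + 0.248832×0.489632 + 0.046656×0.327184 = 0.218136
  M+8: 0.248832×0.183184 + 0.046656×0.489632 = 0.068426
  M+10: 0.046656×0.183184 = 0.008547
Scale to base peak (0.346032) = 100: 24.79 : 78.92 : 100.00 : 63.04 : 19.77 : 2.47

24.79 : 78.92 : 100.00 : 63.04 : 19.77 : 2.47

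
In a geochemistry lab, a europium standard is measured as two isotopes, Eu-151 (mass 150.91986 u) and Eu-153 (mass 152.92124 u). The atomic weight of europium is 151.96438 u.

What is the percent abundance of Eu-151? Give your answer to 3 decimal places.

47.810%

Writing the weighted mean with unknown fraction x of Eu-151:
150.91986·x + 152.92124·(1 − x) = 151.96438
(150.91986 − 152.92124)·x = 151.96438 − 152.92124
x = -0.95686 / -2.00138 = 0.47810 → 47.810% Eu-151, 52.190% Eu-153.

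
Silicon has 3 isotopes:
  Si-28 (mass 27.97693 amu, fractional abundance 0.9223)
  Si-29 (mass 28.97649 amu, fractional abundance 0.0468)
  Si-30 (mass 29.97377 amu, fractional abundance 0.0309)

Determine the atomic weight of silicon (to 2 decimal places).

28.09 amu

Ar = Σ fᵢ·mᵢ = 0.9223 × 27.97693 + 0.0468 × 28.97649 + 0.0309 × 29.97377
= 25.803123 + 1.356100 + 0.926189 = 28.085412 amu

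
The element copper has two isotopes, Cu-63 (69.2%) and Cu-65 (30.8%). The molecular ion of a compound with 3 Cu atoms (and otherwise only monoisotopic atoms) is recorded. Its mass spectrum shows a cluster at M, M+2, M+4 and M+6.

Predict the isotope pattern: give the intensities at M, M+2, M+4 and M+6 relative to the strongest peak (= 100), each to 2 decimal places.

74.89 : 100.00 : 44.51 : 6.60

The 3 Cu atoms are independent, so intensities follow the terms of (0.692 + 0.308)^3.
P(M) = 0.692^3 = 0.331374
P(M+2) = 3 × 0.692^2 × 0.308^1 = 0.442470
P(M+4) = 3 × 0.692^1 × 0.308^2 = 0.196938
P(M+6) = 0.308^3 = 0.029218
The M+2 peak is largest (0.442470); scaling to 100 gives 74.89 : 100.00 : 44.51 : 6.60.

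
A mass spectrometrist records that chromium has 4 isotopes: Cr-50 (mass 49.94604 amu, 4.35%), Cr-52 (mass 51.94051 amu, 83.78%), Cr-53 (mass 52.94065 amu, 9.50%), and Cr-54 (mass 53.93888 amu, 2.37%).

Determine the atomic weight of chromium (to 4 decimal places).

51.9961 amu

The abundance-weighted mean is 0.0435 × 49.94604 + 0.8378 × 51.94051 + 0.0950 × 52.94065 + 0.0237 × 53.93888
= 2.172653 + 43.515759 + 5.029362 + 1.278351 = 51.996125 amu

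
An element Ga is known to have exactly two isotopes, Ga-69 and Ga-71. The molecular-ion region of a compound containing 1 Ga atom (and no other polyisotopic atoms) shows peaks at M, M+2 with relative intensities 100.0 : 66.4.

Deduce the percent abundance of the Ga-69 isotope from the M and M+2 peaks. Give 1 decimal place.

If p is the fraction of Ga that is Ga-69, then I(M+2)/I(M) = [C(1,1)·p^0·(1−p)] / p^1 = 1·(1−p)/p = 66.4/100.0 = 0.6640
(1−p)/p = 0.6640/1 = 0.6640  ⇒  p = 1/(1 + 0.6640) = 0.6010
Ga-69: 60.1%, Ga-71: 39.9%.

60.1%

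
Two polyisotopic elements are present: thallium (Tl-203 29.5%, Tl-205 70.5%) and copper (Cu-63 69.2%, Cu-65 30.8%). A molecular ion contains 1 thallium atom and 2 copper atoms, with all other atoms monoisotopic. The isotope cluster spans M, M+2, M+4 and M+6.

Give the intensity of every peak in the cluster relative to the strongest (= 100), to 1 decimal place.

Thallium pattern (n=1): 0.2950 : 0.7050
Copper pattern (n=2): 0.478864 : 0.426272 : 0.094864
Convolve the two distributions (both contribute in 2-u steps):
  M: 0.2950×0.478864 = 0.141265
  M+2: 0.2950×0.426272 + 0.7050×0.478864 = 0.463349
  M+4: 0.2950×0.094864 + 0.7050×0.426272 = 0.328507
  M+6: 0.7050×0.094864 = 0.066879
Scale to base peak (0.463349) = 100: 30.5 : 100.0 : 70.9 : 14.4

30.5 : 100.0 : 70.9 : 14.4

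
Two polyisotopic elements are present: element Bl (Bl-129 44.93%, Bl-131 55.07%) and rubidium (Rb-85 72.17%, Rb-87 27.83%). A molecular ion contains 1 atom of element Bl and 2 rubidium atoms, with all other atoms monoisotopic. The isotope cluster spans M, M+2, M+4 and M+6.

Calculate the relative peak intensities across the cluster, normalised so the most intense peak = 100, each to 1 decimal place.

50.1 : 100.0 : 54.8 : 9.1

Element Bl pattern (n=1): 0.4493 : 0.5507
Rubidium pattern (n=2): 0.52085089 : 0.40169822 : 0.07745089
Convolve the two distributions (both contribute in 2-u steps):
  M: 0.4493×0.52085089 = 0.234018
  M+2: 0.4493×0.40169822 + 0.5507×0.52085089 = 0.467316
  M+4: 0.4493×0.07745089 + 0.5507×0.40169822 = 0.256014
  M+6: 0.5507×0.07745089 = 0.042652
Scale to base peak (0.467316) = 100: 50.1 : 100.0 : 54.8 : 9.1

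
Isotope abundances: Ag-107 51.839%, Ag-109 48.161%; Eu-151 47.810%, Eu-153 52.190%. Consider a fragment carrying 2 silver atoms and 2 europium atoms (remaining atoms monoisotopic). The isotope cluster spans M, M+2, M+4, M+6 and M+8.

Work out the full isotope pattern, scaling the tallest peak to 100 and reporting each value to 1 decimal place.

16.4 : 66.1 : 100.0 : 67.1 : 16.8

Silver pattern (n=2): 0.26872819 : 0.49932362 : 0.23194819
Europium pattern (n=2): 0.22857961 : 0.49904078 : 0.27237961
Convolve the two distributions (both contribute in 2-u steps):
  M: 0.26872819×0.22857961 = 0.061426
  M+2: 0.26872819×0.49904078 + 0.49932362×0.22857961 = 0.248242
  M+4: 0.26872819×0.27237961 + 0.49932362×0.49904078 + 0.23194819×0.22857961 = 0.375398
  M+6: 0.49932362×0.27237961 + 0.23194819×0.49904078 = 0.251757
  M+8: 0.23194819×0.27237961 = 0.063178
Scale to base peak (0.375398) = 100: 16.4 : 66.1 : 100.0 : 67.1 : 16.8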